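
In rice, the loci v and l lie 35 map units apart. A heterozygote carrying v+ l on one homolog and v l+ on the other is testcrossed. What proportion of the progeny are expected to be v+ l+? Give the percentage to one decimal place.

17.5%

A map distance of 35 map units corresponds to a recombination frequency of 0.350.
The F1 is v+ l / v l+, so v+ l+ is a recombinant gamete class with expected frequency r/2 = 0.350/2 = 0.1750.
That is 0.1750 = 17.5% of the progeny.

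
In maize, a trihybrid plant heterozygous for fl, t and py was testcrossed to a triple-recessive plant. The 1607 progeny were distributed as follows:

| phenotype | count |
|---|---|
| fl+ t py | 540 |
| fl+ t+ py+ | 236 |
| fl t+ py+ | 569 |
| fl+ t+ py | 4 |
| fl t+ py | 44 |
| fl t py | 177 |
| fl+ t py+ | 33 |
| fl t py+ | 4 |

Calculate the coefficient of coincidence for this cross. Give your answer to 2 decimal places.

0.36

The two most frequent reciprocal classes, fl+ t py and fl t+ py+, are the parental types, so the F1 was fl+ t py / fl t+ py+.
The two rarest classes, fl+ t+ py and fl t py+, are the double crossovers. Comparing them with the parentals, only the t allele has switched, so t is the middle locus and the order is py – t – fl.
py–t: (77 + 8)/1607 = 0.0529; t–fl: (413 + 8)/1607 = 0.2620.
Expected DCO frequency = 0.0529 × 0.2620 ≈ 0.01386; observed = 8/1607 ≈ 0.00498.
Coefficient of coincidence = 0.00498/0.01386 ≈ 0.36.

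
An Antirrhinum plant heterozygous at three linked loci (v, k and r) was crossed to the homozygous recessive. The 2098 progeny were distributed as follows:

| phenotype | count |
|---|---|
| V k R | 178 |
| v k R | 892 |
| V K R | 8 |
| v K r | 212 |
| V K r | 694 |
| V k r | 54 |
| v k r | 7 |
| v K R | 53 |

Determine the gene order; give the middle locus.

r

The two most frequent reciprocal classes, v k R and V K r, are the parental types, so the F1 was v k R / V K r.
The two rarest classes, v k r and V K R, are the double crossovers. Comparing them with the parentals, only the r allele has switched, so r is the middle locus and the order is k – r – v.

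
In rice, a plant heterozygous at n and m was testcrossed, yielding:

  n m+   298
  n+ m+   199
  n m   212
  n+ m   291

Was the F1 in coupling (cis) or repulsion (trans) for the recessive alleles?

The two most frequent classes are n+ m (291) and n m+ (298); these are the parental (non-recombinant) types.
So the F1 carried n+ m on one chromosome and n m+ on the other — the recessive alleles are on opposite chromosomes (trans / repulsion).

trans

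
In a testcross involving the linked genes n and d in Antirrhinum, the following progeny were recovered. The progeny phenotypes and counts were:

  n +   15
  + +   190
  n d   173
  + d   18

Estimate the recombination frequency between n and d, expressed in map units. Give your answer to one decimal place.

The two most frequent classes, + + (190) and n d (173), are the parental types, so the F1 was + + / n d.
The recombinant classes are + d and n +: 18 + 15 = 33.
Recombination frequency = 33/396 = 0.0833 ≈ 8.3%, i.e. 8.3 map units.

8.3 map units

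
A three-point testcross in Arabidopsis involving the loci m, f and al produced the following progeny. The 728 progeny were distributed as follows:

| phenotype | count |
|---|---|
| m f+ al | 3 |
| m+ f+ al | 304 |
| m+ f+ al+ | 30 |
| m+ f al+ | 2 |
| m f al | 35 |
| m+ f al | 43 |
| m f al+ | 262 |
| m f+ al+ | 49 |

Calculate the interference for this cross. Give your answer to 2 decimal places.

The two most frequent reciprocal classes, m f al+ and m+ f+ al, are the parental types, so the F1 was m f al+ / m+ f+ al.
The two rarest classes, m+ f al+ and m f+ al, are the double crossovers. Comparing them with the parentals, only the m allele has switched, so m is the middle locus and the order is f – m – al.
f–m: (92 + 5)/728 = 0.1332; m–al: (65 + 5)/728 = 0.0962.
Expected DCO frequency = 0.1332 × 0.0962 ≈ 0.01281; observed = 5/728 ≈ 0.00687.
Coefficient of coincidence = 0.00687/0.01281 ≈ 0.54; interference = 1 − 0.54 = 0.46.

0.46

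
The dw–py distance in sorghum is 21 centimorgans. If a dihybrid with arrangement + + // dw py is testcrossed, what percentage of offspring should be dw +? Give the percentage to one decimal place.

10.5%

A map distance of 21 centimorgans corresponds to a recombination frequency of 0.210.
The F1 is + + / dw py, so dw + is a recombinant gamete class with expected frequency r/2 = 0.210/2 = 0.1050.
That is 0.1050 = 10.5% of the progeny.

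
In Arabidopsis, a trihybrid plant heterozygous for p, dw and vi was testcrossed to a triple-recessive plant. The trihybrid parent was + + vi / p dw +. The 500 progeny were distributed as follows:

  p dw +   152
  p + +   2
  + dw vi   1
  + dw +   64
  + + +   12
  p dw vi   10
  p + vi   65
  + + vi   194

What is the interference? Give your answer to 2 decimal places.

The two rarest classes, + dw vi and p + +, are the double crossovers. Comparing them with the parentals, only the dw allele has switched, so dw is the middle locus and the order is p – dw – vi.
p–dw: (129 + 3)/500 = 0.2640; dw–vi: (22 + 3)/500 = 0.0500.
Expected DCO frequency = 0.2640 × 0.0500 ≈ 0.01320; observed = 3/500 ≈ 0.00600.
Coefficient of coincidence = 0.00600/0.01320 ≈ 0.45; interference = 1 − 0.45 = 0.55.

0.55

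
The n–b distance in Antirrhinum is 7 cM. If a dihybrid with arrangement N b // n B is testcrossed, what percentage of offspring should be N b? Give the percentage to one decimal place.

46.5%

A map distance of 7 cM corresponds to a recombination frequency of 0.070.
The F1 is N b / n B, so N b is a parental gamete class with expected frequency (1 − r)/2 = 0.930/2 = 0.4650.
That is 0.4650 = 46.5% of the progeny.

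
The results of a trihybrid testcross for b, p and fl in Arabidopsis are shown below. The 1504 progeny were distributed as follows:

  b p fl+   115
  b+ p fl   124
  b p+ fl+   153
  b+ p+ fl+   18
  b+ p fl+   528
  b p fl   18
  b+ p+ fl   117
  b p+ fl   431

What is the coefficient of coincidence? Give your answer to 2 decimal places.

The two most frequent reciprocal classes, b p+ fl and b+ p fl+, are the parental types, so the F1 was b p+ fl / b+ p fl+.
The two rarest classes, b p fl and b+ p+ fl+, are the double crossovers. Comparing them with the parentals, only the p allele has switched, so p is the middle locus and the order is b – p – fl.
b–p: (232 + 36)/1504 = 0.1782; p–fl: (277 + 36)/1504 = 0.2081.
Expected DCO frequency = 0.1782 × 0.2081 ≈ 0.03708; observed = 36/1504 ≈ 0.02394.
Coefficient of coincidence = 0.02394/0.03708 ≈ 0.65.

0.65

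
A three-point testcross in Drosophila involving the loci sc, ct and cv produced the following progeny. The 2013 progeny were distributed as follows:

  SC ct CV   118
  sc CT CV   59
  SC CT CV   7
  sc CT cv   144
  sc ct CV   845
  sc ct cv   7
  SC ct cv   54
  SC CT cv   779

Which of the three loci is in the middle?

cv

The two most frequent reciprocal classes, SC CT cv and sc ct CV, are the parental types, so the F1 was SC CT cv / sc ct CV.
The two rarest classes, SC CT CV and sc ct cv, are the double crossovers. Comparing them with the parentals, only the cv allele has switched, so cv is the middle locus and the order is ct – cv – sc.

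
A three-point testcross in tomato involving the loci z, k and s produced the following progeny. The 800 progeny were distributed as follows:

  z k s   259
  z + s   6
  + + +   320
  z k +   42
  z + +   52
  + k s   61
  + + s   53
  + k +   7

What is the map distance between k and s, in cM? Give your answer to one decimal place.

13.5 cM

The two most frequent reciprocal classes, z k s and + + +, are the parental types, so the F1 was z k s / + + +.
The two rarest classes, z + s and + k +, are the double crossovers. Comparing them with the parentals, only the k allele has switched, so k is the middle locus and the order is s – k – z.
Crossovers in the s–k interval produce the single-crossover classes z k + and + + s (42 + 53 = 95) plus the double crossovers (13).
RF(s–k) = (95 + 13) / 800 = 108/800 = 0.1350 → 13.5 cM.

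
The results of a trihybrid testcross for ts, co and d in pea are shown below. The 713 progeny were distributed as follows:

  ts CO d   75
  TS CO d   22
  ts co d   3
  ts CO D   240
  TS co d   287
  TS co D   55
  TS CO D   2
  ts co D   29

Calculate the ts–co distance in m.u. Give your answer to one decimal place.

The two most frequent reciprocal classes, ts CO D and TS co d, are the parental types, so the F1 was ts CO D / TS co d.
The two rarest classes, TS CO D and ts co d, are the double crossovers. Comparing them with the parentals, only the ts allele has switched, so ts is the middle locus and the order is d – ts – co.
Crossovers in the ts–co interval produce the single-crossover classes ts co D and TS CO d (29 + 22 = 51) plus the double crossovers (5).
RF(ts–co) = (51 + 5) / 713 = 56/713 = 0.0785 → 7.9 m.u.

7.9 m.u.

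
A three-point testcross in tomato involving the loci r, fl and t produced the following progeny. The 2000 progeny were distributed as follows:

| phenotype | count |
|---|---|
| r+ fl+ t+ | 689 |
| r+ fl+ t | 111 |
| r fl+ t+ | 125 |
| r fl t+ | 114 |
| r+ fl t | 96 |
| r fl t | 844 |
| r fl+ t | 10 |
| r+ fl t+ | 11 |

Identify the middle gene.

The two most frequent reciprocal classes, r fl t and r+ fl+ t+, are the parental types, so the F1 was r fl t / r+ fl+ t+.
The two rarest classes, r fl+ t and r+ fl t+, are the double crossovers. Comparing them with the parentals, only the fl allele has switched, so fl is the middle locus and the order is r – fl – t.

fl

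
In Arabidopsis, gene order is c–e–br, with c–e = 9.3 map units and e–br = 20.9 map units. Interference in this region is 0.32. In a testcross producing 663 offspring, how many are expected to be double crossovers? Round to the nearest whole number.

Map distances give recombination frequencies of 0.093 and 0.209 for the two intervals.
With interference 0.32 (so coincidence = 0.68), expected double-crossover frequency = 0.093 × 0.209 × 0.68 = 0.01322.
Expected number = 0.01322 × 663 = 8.76 ≈ 9.

9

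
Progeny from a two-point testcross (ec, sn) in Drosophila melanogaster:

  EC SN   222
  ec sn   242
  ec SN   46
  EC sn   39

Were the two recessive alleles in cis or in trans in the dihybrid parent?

The two most frequent classes are EC SN (222) and ec sn (242); these are the parental (non-recombinant) types.
So the F1 carried EC SN on one chromosome and ec sn on the other — the recessive alleles are on the same chromosome (cis / coupling).

cis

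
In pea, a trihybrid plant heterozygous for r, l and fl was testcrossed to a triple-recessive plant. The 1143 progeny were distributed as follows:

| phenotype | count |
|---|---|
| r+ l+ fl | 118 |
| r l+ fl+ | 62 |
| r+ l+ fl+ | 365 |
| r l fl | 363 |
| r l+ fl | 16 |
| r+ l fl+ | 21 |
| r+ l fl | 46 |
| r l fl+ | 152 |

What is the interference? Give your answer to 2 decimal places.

The two most frequent reciprocal classes, r+ l+ fl+ and r l fl, are the parental types, so the F1 was r+ l+ fl+ / r l fl.
The two rarest classes, r+ l fl+ and r l+ fl, are the double crossovers. Comparing them with the parentals, only the l allele has switched, so l is the middle locus and the order is fl – l – r.
fl–l: (270 + 37)/1143 = 0.2686; l–r: (108 + 37)/1143 = 0.1269.
Expected DCO frequency = 0.2686 × 0.1269 ≈ 0.03409; observed = 37/1143 ≈ 0.03237.
Coefficient of coincidence = 0.03237/0.03409 ≈ 0.95; interference = 1 − 0.95 = 0.05.

0.05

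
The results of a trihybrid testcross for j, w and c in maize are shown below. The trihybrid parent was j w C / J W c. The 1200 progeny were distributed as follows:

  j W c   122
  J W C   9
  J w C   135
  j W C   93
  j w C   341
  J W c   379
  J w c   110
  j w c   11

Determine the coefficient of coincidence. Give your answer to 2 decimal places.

0.39

The two rarest classes, j w c and J W C, are the double crossovers. Comparing them with the parentals, only the c allele has switched, so c is the middle locus and the order is j – c – w.
j–c: (257 + 20)/1200 = 0.2308; c–w: (203 + 20)/1200 = 0.1858.
Expected DCO frequency = 0.2308 × 0.1858 ≈ 0.04288; observed = 20/1200 ≈ 0.01667.
Coefficient of coincidence = 0.01667/0.04288 ≈ 0.39.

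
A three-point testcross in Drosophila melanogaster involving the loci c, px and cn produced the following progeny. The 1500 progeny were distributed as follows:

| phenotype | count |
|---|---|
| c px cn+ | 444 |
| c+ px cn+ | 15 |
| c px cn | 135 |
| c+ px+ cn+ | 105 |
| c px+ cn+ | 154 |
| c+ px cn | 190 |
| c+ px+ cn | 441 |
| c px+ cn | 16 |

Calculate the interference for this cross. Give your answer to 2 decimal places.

The two most frequent reciprocal classes, c px cn+ and c+ px+ cn, are the parental types, so the F1 was c px cn+ / c+ px+ cn.
The two rarest classes, c+ px cn+ and c px+ cn, are the double crossovers. Comparing them with the parentals, only the c allele has switched, so c is the middle locus and the order is cn – c – px.
cn–c: (240 + 31)/1500 = 0.1807; c–px: (344 + 31)/1500 = 0.2500.
Expected DCO frequency = 0.1807 × 0.2500 ≈ 0.04517; observed = 31/1500 ≈ 0.02067.
Coefficient of coincidence = 0.02067/0.04517 ≈ 0.46; interference = 1 − 0.46 = 0.54.

0.54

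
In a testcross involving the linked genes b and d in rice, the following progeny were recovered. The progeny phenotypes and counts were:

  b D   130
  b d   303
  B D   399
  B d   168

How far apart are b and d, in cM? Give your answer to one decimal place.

The two most frequent classes, B D (399) and b d (303), are the parental types, so the F1 was B D / b d.
The recombinant classes are B d and b D: 168 + 130 = 298.
Recombination frequency = 298/1000 = 0.2980 ≈ 29.8%, i.e. 29.8 cM.

29.8 cM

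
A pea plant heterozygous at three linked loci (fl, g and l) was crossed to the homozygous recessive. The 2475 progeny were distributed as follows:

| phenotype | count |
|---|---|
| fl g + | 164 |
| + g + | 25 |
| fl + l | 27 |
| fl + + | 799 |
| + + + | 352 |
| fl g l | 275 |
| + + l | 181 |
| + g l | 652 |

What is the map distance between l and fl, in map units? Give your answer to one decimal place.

The two most frequent reciprocal classes, fl + + and + g l, are the parental types, so the F1 was fl + + / + g l.
The two rarest classes, fl + l and + g +, are the double crossovers. Comparing them with the parentals, only the l allele has switched, so l is the middle locus and the order is g – l – fl.
Crossovers in the l–fl interval produce the single-crossover classes + + + and fl g l (352 + 275 = 627) plus the double crossovers (52).
RF(l–fl) = (627 + 52) / 2475 = 679/2475 = 0.2743 → 27.4 map units.

27.4 map units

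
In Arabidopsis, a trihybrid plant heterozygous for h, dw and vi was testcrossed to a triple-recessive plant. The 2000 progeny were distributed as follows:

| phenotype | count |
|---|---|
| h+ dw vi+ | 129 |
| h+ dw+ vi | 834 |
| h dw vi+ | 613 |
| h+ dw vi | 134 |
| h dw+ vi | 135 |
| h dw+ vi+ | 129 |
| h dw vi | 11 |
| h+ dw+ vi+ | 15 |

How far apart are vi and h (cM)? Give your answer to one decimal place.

The two most frequent reciprocal classes, h+ dw+ vi and h dw vi+, are the parental types, so the F1 was h+ dw+ vi / h dw vi+.
The two rarest classes, h+ dw+ vi+ and h dw vi, are the double crossovers. Comparing them with the parentals, only the vi allele has switched, so vi is the middle locus and the order is h – vi – dw.
Crossovers in the h–vi interval produce the single-crossover classes h dw+ vi and h+ dw vi+ (135 + 129 = 264) plus the double crossovers (26).
RF(h–vi) = (264 + 26) / 2000 = 290/2000 = 0.1450 → 14.5 cM.

14.5 cM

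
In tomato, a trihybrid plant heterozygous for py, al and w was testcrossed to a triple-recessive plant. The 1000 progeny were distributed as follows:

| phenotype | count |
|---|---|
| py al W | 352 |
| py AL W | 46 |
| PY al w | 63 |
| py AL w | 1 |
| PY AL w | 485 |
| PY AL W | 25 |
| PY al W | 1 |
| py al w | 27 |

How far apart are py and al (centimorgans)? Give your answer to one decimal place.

11.1 centimorgans

The two most frequent reciprocal classes, py al W and PY AL w, are the parental types, so the F1 was py al W / PY AL w.
The two rarest classes, PY al W and py AL w, are the double crossovers. Comparing them with the parentals, only the py allele has switched, so py is the middle locus and the order is al – py – w.
Crossovers in the al–py interval produce the single-crossover classes py AL W and PY al w (46 + 63 = 109) plus the double crossovers (2).
RF(al–py) = (109 + 2) / 1000 = 111/1000 = 0.1110 → 11.1 centimorgans.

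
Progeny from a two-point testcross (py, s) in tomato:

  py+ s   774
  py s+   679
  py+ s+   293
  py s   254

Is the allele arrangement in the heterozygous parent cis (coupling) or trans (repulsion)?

The two most frequent classes are py+ s (774) and py s+ (679); these are the parental (non-recombinant) types.
So the F1 carried py+ s on one chromosome and py s+ on the other — the recessive alleles are on opposite chromosomes (trans / repulsion).

trans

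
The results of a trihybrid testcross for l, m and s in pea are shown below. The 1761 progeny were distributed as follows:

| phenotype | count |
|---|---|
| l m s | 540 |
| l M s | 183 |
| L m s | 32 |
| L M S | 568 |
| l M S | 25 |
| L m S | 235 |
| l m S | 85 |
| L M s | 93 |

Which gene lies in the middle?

The two most frequent reciprocal classes, l m s and L M S, are the parental types, so the F1 was l m s / L M S.
The two rarest classes, L m s and l M S, are the double crossovers. Comparing them with the parentals, only the l allele has switched, so l is the middle locus and the order is s – l – m.

l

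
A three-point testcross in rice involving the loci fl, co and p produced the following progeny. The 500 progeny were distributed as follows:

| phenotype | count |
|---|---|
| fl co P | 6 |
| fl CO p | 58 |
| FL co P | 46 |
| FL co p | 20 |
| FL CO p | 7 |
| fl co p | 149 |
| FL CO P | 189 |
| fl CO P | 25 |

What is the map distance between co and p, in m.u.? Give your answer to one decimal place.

23.4 m.u.

The two most frequent reciprocal classes, FL CO P and fl co p, are the parental types, so the F1 was FL CO P / fl co p.
The two rarest classes, FL CO p and fl co P, are the double crossovers. Comparing them with the parentals, only the p allele has switched, so p is the middle locus and the order is co – p – fl.
Crossovers in the co–p interval produce the single-crossover classes FL co P and fl CO p (46 + 58 = 104) plus the double crossovers (13).
RF(co–p) = (104 + 13) / 500 = 117/500 = 0.2340 → 23.4 m.u.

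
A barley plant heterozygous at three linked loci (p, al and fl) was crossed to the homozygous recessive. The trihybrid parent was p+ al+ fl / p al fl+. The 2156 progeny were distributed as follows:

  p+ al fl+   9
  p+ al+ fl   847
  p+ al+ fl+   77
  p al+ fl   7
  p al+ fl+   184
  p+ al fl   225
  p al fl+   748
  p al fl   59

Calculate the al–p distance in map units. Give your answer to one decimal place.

19.7 map units

The two rarest classes, p al+ fl and p+ al fl+, are the double crossovers. Comparing them with the parentals, only the p allele has switched, so p is the middle locus and the order is fl – p – al.
Crossovers in the p–al interval produce the single-crossover classes p+ al fl and p al+ fl+ (225 + 184 = 409) plus the double crossovers (16).
RF(p–al) = (409 + 16) / 2156 = 425/2156 = 0.1971 → 19.7 map units.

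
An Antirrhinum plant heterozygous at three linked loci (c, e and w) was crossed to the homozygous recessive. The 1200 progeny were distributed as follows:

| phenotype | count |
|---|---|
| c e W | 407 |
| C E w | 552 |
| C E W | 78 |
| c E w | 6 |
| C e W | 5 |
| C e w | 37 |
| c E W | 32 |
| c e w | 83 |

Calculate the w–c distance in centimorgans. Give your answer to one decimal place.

The two most frequent reciprocal classes, C E w and c e W, are the parental types, so the F1 was C E w / c e W.
The two rarest classes, c E w and C e W, are the double crossovers. Comparing them with the parentals, only the c allele has switched, so c is the middle locus and the order is e – c – w.
Crossovers in the c–w interval produce the single-crossover classes C E W and c e w (78 + 83 = 161) plus the double crossovers (11).
RF(c–w) = (161 + 11) / 1200 = 172/1200 = 0.1433 → 14.3 centimorgans.

14.3 centimorgans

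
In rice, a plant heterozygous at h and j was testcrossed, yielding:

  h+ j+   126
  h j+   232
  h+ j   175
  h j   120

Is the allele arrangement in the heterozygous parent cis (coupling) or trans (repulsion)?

trans

The two most frequent classes are h+ j (175) and h j+ (232); these are the parental (non-recombinant) types.
So the F1 carried h+ j on one chromosome and h j+ on the other — the recessive alleles are on opposite chromosomes (trans / repulsion).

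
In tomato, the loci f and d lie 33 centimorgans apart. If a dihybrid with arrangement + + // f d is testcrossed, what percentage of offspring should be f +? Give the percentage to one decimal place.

A map distance of 33 centimorgans corresponds to a recombination frequency of 0.330.
The F1 is + + / f d, so f + is a recombinant gamete class with expected frequency r/2 = 0.330/2 = 0.1650.
That is 0.1650 = 16.5% of the progeny.

16.5%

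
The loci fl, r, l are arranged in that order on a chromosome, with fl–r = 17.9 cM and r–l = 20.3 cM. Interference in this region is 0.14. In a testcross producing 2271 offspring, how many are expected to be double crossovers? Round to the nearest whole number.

Map distances give recombination frequencies of 0.179 and 0.203 for the two intervals.
With interference 0.14 (so coincidence = 0.86), expected double-crossover frequency = 0.179 × 0.203 × 0.86 = 0.03125.
Expected number = 0.03125 × 2271 = 70.97 ≈ 71.

71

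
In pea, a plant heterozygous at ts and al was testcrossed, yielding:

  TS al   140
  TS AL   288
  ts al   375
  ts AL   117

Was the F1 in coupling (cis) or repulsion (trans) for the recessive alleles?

cis

The two most frequent classes are TS AL (288) and ts al (375); these are the parental (non-recombinant) types.
So the F1 carried TS AL on one chromosome and ts al on the other — the recessive alleles are on the same chromosome (cis / coupling).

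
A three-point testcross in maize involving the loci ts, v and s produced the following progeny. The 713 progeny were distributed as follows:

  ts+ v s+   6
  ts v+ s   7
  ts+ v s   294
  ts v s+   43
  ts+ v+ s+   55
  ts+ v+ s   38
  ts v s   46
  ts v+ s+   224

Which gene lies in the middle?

s

The two most frequent reciprocal classes, ts+ v s and ts v+ s+, are the parental types, so the F1 was ts+ v s / ts v+ s+.
The two rarest classes, ts+ v s+ and ts v+ s, are the double crossovers. Comparing them with the parentals, only the s allele has switched, so s is the middle locus and the order is ts – s – v.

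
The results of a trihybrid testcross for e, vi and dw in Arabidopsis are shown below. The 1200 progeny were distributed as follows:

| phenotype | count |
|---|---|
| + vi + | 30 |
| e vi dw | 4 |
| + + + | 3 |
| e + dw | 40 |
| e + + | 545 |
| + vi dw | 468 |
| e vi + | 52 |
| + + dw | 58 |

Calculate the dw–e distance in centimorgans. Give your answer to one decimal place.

6.4 centimorgans

The two most frequent reciprocal classes, e + + and + vi dw, are the parental types, so the F1 was e + + / + vi dw.
The two rarest classes, + + + and e vi dw, are the double crossovers. Comparing them with the parentals, only the e allele has switched, so e is the middle locus and the order is dw – e – vi.
Crossovers in the dw–e interval produce the single-crossover classes e + dw and + vi + (40 + 30 = 70) plus the double crossovers (7).
RF(dw–e) = (70 + 7) / 1200 = 77/1200 = 0.0642 → 6.4 centimorgans.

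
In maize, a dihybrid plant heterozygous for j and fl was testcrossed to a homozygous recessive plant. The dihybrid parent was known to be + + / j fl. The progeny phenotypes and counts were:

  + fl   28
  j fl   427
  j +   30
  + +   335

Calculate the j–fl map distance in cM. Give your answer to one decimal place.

The recombinant classes are + fl and j +: 28 + 30 = 58.
Recombination frequency = 58/820 = 0.0707 ≈ 7.1%, i.e. 7.1 cM.

7.1 cM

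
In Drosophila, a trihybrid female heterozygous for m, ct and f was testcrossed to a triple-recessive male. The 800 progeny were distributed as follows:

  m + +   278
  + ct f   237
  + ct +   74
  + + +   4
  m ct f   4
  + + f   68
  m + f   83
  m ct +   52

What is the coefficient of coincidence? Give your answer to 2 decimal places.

0.30

The two most frequent reciprocal classes, + ct f and m + +, are the parental types, so the F1 was + ct f / m + +.
The two rarest classes, m ct f and + + +, are the double crossovers. Comparing them with the parentals, only the m allele has switched, so m is the middle locus and the order is ct – m – f.
ct–m: (120 + 8)/800 = 0.1600; m–f: (157 + 8)/800 = 0.2062.
Expected DCO frequency = 0.1600 × 0.2062 ≈ 0.03299; observed = 8/800 ≈ 0.01000.
Coefficient of coincidence = 0.01000/0.03299 ≈ 0.30.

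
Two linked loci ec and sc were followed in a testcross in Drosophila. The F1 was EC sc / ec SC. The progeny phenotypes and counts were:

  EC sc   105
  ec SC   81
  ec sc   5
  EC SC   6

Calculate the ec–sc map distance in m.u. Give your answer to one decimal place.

5.6 m.u.

The recombinant classes are EC SC and ec sc: 6 + 5 = 11.
Recombination frequency = 11/197 = 0.0558 ≈ 5.6%, i.e. 5.6 m.u.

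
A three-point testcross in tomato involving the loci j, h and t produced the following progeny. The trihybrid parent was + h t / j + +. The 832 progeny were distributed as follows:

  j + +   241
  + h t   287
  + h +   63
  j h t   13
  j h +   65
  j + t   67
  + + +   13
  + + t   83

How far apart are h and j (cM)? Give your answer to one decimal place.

20.9 cM

The two rarest classes, j h t and + + +, are the double crossovers. Comparing them with the parentals, only the j allele has switched, so j is the middle locus and the order is h – j – t.
Crossovers in the h–j interval produce the single-crossover classes + + t and j h + (83 + 65 = 148) plus the double crossovers (26).
RF(h–j) = (148 + 26) / 832 = 174/832 = 0.2091 → 20.9 cM.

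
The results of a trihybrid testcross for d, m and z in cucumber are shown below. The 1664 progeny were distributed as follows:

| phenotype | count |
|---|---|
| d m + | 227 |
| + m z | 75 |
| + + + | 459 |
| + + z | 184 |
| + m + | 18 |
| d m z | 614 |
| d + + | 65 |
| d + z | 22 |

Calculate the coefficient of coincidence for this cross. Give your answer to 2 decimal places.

0.82

The two most frequent reciprocal classes, d m z and + + +, are the parental types, so the F1 was d m z / + + +.
The two rarest classes, d + z and + m +, are the double crossovers. Comparing them with the parentals, only the m allele has switched, so m is the middle locus and the order is d – m – z.
d–m: (140 + 40)/1664 = 0.1082; m–z: (411 + 40)/1664 = 0.2710.
Expected DCO frequency = 0.1082 × 0.2710 ≈ 0.02932; observed = 40/1664 ≈ 0.02404.
Coefficient of coincidence = 0.02404/0.02932 ≈ 0.82.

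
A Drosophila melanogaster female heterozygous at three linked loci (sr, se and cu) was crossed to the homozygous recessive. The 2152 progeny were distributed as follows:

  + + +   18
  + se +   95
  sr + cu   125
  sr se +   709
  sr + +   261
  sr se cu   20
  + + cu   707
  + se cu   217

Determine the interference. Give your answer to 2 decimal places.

0.39

The two most frequent reciprocal classes, + + cu and sr se +, are the parental types, so the F1 was + + cu / sr se +.
The two rarest classes, + + + and sr se cu, are the double crossovers. Comparing them with the parentals, only the cu allele has switched, so cu is the middle locus and the order is sr – cu – se.
sr–cu: (220 + 38)/2152 = 0.1199; cu–se: (478 + 38)/2152 = 0.2398.
Expected DCO frequency = 0.1199 × 0.2398 ≈ 0.02875; observed = 38/2152 ≈ 0.01766.
Coefficient of coincidence = 0.01766/0.02875 ≈ 0.61; interference = 1 − 0.61 = 0.39.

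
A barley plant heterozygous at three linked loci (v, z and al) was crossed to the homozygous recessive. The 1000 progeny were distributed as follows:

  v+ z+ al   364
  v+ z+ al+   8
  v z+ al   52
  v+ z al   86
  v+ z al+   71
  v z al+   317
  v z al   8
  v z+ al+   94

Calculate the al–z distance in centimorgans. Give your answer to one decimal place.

19.6 centimorgans

The two most frequent reciprocal classes, v z al+ and v+ z+ al, are the parental types, so the F1 was v z al+ / v+ z+ al.
The two rarest classes, v z al and v+ z+ al+, are the double crossovers. Comparing them with the parentals, only the al allele has switched, so al is the middle locus and the order is v – al – z.
Crossovers in the al–z interval produce the single-crossover classes v z+ al+ and v+ z al (94 + 86 = 180) plus the double crossovers (16).
RF(al–z) = (180 + 16) / 1000 = 196/1000 = 0.1960 → 19.6 centimorgans.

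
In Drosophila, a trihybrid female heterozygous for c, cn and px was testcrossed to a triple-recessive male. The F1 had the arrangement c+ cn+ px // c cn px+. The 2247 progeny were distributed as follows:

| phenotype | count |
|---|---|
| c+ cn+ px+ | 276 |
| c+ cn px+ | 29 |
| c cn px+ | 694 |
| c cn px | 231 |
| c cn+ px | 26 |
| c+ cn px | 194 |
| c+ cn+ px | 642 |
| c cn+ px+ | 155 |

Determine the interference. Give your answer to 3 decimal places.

The two rarest classes, c cn+ px and c+ cn px+, are the double crossovers. Comparing them with the parentals, only the c allele has switched, so c is the middle locus and the order is px – c – cn.
px–c: (507 + 55)/2247 = 0.2501; c–cn: (349 + 55)/2247 = 0.1798.
Expected DCO frequency = 0.2501 × 0.1798 ≈ 0.04497; observed = 55/2247 ≈ 0.02448.
Coefficient of coincidence = 0.02448/0.04497 ≈ 0.544; interference = 1 − 0.544 = 0.456.

0.456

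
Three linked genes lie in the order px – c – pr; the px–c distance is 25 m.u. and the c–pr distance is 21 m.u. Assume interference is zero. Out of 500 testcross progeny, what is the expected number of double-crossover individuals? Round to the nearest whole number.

26

Map distances give recombination frequencies of 0.250 and 0.210 for the two intervals.
With no interference, expected double-crossover frequency = 0.250 × 0.210 = 0.05250.
Expected number = 0.05250 × 500 = 26.25 ≈ 26.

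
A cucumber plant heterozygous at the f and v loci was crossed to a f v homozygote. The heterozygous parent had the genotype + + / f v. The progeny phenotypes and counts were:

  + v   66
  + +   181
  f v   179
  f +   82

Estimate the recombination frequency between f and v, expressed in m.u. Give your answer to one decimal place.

29.1 m.u.

The recombinant classes are + v and f +: 66 + 82 = 148.
Recombination frequency = 148/508 = 0.2913 ≈ 29.1%, i.e. 29.1 m.u.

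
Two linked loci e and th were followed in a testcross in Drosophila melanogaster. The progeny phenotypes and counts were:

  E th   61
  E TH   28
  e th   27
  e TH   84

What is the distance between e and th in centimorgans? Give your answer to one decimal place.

The two most frequent classes, E th (61) and e TH (84), are the parental types, so the F1 was E th / e TH.
The recombinant classes are E TH and e th: 28 + 27 = 55.
Recombination frequency = 55/200 = 0.2750 ≈ 27.5%, i.e. 27.5 centimorgans.

27.5 centimorgans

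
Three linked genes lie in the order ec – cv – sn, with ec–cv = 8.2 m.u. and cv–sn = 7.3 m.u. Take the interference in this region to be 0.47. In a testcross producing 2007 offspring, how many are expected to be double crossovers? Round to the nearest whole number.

Map distances give recombination frequencies of 0.082 and 0.073 for the two intervals.
With interference 0.47 (so coincidence = 0.53), expected double-crossover frequency = 0.082 × 0.073 × 0.53 = 0.00317.
Expected number = 0.00317 × 2007 = 6.37 ≈ 6.

6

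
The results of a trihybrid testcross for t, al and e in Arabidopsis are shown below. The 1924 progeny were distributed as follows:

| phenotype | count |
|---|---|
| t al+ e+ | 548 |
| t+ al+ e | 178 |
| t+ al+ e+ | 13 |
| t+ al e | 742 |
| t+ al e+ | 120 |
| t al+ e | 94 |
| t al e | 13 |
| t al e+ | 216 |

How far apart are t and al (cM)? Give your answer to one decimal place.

21.8 cM

The two most frequent reciprocal classes, t+ al e and t al+ e+, are the parental types, so the F1 was t+ al e / t al+ e+.
The two rarest classes, t al e and t+ al+ e+, are the double crossovers. Comparing them with the parentals, only the t allele has switched, so t is the middle locus and the order is e – t – al.
Crossovers in the t–al interval produce the single-crossover classes t+ al+ e and t al e+ (178 + 216 = 394) plus the double crossovers (26).
RF(t–al) = (394 + 26) / 1924 = 420/1924 = 0.2183 → 21.8 cM.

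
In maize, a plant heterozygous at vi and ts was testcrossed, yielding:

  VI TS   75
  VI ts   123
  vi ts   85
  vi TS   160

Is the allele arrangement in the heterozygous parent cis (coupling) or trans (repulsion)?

trans

The two most frequent classes are VI ts (123) and vi TS (160); these are the parental (non-recombinant) types.
So the F1 carried VI ts on one chromosome and vi TS on the other — the recessive alleles are on opposite chromosomes (trans / repulsion).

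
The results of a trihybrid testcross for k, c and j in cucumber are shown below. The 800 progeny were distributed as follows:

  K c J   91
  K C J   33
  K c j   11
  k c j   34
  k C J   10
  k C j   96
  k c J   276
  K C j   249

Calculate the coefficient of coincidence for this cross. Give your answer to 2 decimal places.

0.92

The two most frequent reciprocal classes, k c J and K C j, are the parental types, so the F1 was k c J / K C j.
The two rarest classes, k C J and K c j, are the double crossovers. Comparing them with the parentals, only the c allele has switched, so c is the middle locus and the order is k – c – j.
k–c: (187 + 21)/800 = 0.2600; c–j: (67 + 21)/800 = 0.1100.
Expected DCO frequency = 0.2600 × 0.1100 ≈ 0.02860; observed = 21/800 ≈ 0.02625.
Coefficient of coincidence = 0.02625/0.02860 ≈ 0.92.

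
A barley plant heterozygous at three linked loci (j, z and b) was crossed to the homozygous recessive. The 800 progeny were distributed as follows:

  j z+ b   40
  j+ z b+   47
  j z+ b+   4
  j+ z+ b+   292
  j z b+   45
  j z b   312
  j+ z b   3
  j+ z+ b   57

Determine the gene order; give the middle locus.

j

The two most frequent reciprocal classes, j+ z+ b+ and j z b, are the parental types, so the F1 was j+ z+ b+ / j z b.
The two rarest classes, j z+ b+ and j+ z b, are the double crossovers. Comparing them with the parentals, only the j allele has switched, so j is the middle locus and the order is b – j – z.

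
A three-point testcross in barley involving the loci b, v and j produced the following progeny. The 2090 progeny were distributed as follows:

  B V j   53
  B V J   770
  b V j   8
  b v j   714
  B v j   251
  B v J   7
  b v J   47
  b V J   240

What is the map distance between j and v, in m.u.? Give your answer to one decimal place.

The two most frequent reciprocal classes, b v j and B V J, are the parental types, so the F1 was b v j / B V J.
The two rarest classes, b V j and B v J, are the double crossovers. Comparing them with the parentals, only the v allele has switched, so v is the middle locus and the order is j – v – b.
Crossovers in the j–v interval produce the single-crossover classes b v J and B V j (47 + 53 = 100) plus the double crossovers (15).
RF(j–v) = (100 + 15) / 2090 = 115/2090 = 0.0550 → 5.5 m.u.

5.5 m.u.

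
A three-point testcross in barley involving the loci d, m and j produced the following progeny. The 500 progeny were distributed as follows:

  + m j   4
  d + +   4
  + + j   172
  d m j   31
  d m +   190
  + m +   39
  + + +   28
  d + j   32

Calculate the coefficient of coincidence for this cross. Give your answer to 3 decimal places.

The two most frequent reciprocal classes, + + j and d m +, are the parental types, so the F1 was + + j / d m +.
The two rarest classes, + m j and d + +, are the double crossovers. Comparing them with the parentals, only the m allele has switched, so m is the middle locus and the order is d – m – j.
d–m: (71 + 8)/500 = 0.1580; m–j: (59 + 8)/500 = 0.1340.
Expected DCO frequency = 0.1580 × 0.1340 ≈ 0.02117; observed = 8/500 ≈ 0.01600.
Coefficient of coincidence = 0.01600/0.02117 ≈ 0.756.

0.756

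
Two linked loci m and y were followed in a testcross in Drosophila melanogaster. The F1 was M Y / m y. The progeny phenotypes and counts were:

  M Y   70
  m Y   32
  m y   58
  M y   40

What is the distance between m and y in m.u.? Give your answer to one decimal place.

The recombinant classes are M y and m Y: 40 + 32 = 72.
Recombination frequency = 72/200 = 0.3600 ≈ 36.0%, i.e. 36.0 m.u.

36.0 m.u.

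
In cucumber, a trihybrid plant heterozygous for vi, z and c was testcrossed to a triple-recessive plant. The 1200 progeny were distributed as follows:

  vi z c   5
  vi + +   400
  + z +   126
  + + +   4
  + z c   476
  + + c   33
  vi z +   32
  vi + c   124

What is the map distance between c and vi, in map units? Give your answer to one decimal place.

21.6 map units

The two most frequent reciprocal classes, + z c and vi + +, are the parental types, so the F1 was + z c / vi + +.
The two rarest classes, vi z c and + + +, are the double crossovers. Comparing them with the parentals, only the vi allele has switched, so vi is the middle locus and the order is z – vi – c.
Crossovers in the vi–c interval produce the single-crossover classes + z + and vi + c (126 + 124 = 250) plus the double crossovers (9).
RF(vi–c) = (250 + 9) / 1200 = 259/1200 = 0.2158 → 21.6 map units.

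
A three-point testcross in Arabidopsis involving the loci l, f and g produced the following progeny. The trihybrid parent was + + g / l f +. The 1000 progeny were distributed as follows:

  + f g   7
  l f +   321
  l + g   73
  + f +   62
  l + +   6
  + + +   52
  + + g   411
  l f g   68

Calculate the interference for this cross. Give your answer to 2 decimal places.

The two rarest classes, + f g and l + +, are the double crossovers. Comparing them with the parentals, only the f allele has switched, so f is the middle locus and the order is l – f – g.
l–f: (135 + 13)/1000 = 0.1480; f–g: (120 + 13)/1000 = 0.1330.
Expected DCO frequency = 0.1480 × 0.1330 ≈ 0.01968; observed = 13/1000 ≈ 0.01300.
Coefficient of coincidence = 0.01300/0.01968 ≈ 0.66; interference = 1 − 0.66 = 0.34.

0.34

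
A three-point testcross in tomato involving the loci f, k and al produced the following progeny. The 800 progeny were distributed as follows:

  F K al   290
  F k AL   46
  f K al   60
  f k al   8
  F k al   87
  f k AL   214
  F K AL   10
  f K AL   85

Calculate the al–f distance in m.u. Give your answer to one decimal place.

15.5 m.u.

The two most frequent reciprocal classes, F K al and f k AL, are the parental types, so the F1 was F K al / f k AL.
The two rarest classes, F K AL and f k al, are the double crossovers. Comparing them with the parentals, only the al allele has switched, so al is the middle locus and the order is k – al – f.
Crossovers in the al–f interval produce the single-crossover classes f K al and F k AL (60 + 46 = 106) plus the double crossovers (18).
RF(al–f) = (106 + 18) / 800 = 124/800 = 0.1550 → 15.5 m.u.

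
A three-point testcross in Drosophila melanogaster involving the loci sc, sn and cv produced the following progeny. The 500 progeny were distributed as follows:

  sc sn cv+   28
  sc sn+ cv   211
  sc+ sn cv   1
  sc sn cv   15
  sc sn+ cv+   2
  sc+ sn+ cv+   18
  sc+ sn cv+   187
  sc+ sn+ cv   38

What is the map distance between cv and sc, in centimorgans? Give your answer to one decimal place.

The two most frequent reciprocal classes, sc sn+ cv and sc+ sn cv+, are the parental types, so the F1 was sc sn+ cv / sc+ sn cv+.
The two rarest classes, sc sn+ cv+ and sc+ sn cv, are the double crossovers. Comparing them with the parentals, only the cv allele has switched, so cv is the middle locus and the order is sc – cv – sn.
Crossovers in the sc–cv interval produce the single-crossover classes sc+ sn+ cv and sc sn cv+ (38 + 28 = 66) plus the double crossovers (3).
RF(sc–cv) = (66 + 3) / 500 = 69/500 = 0.1380 → 13.8 centimorgans.

13.8 centimorgans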